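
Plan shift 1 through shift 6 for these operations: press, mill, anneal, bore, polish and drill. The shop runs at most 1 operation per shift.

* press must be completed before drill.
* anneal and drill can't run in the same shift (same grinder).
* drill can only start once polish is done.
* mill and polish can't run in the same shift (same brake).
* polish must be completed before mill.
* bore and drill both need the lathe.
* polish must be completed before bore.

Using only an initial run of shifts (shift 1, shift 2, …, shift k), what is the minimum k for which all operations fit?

The precedence chain requires at least 2 distinct shifts.
With at most 1 per shift and 6 operations, at least 6 shifts are needed.
6 works (last occupied shift: shift 6): for example mill=shift 4, drill=shift 3, press=shift 2, polish=shift 1, bore=shift 5, anneal=shift 6.

6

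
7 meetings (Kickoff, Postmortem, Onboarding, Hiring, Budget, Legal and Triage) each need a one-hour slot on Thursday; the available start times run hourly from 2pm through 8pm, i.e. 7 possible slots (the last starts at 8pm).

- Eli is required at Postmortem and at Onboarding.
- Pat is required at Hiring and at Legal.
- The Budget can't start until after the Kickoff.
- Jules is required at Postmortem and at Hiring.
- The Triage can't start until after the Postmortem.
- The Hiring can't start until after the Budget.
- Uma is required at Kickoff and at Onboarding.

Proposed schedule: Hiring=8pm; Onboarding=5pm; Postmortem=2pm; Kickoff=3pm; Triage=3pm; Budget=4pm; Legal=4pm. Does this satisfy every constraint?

Valid

Uma is required at Kickoff and at Onboarding — holds.
The Triage can't start until after the Postmortem — holds.
Jules is required at Postmortem and at Hiring — holds.
The Hiring can't start until after the Budget — holds.
Eli is required at Postmortem and at Onboarding — holds.
Pat is required at Hiring and at Legal — holds.
The Budget can't start until after the Kickoff — holds.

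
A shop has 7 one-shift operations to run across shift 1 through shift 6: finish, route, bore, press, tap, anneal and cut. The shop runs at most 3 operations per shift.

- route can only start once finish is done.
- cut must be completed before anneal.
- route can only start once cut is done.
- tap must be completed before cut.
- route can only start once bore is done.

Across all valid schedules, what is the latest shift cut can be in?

shift 5

Precedence pushes cut to at least shift 2; downstream work caps cut at shift 5.
cut at shift 5 is achievable: route -> shift 6, bore -> shift 1, press -> shift 2, anneal -> shift 6, cut -> shift 5, finish -> shift 1, tap -> shift 1.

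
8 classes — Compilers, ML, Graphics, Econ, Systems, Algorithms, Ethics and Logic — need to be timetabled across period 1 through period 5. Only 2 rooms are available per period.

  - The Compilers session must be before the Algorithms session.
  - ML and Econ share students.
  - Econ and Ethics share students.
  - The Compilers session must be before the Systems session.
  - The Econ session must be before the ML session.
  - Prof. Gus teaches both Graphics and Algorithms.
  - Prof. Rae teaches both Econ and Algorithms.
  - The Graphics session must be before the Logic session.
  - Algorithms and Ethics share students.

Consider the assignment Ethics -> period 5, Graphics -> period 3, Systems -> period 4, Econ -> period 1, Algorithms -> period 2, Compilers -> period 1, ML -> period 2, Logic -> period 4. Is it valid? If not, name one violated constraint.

Prof. Rae teaches both Econ and Algorithms — holds.
The Compilers session must be before the Algorithms session — holds.
The Econ session must be before the ML session — holds.
Only 2 rooms are available per period — holds.
The Graphics session must be before the Logic session — holds.
Algorithms and Ethics share students — holds.
ML and Econ share students — holds.
Prof. Gus teaches both Graphics and Algorithms — holds.
Econ and Ethics share students — holds.
The Compilers session must be before the Systems session — holds.

Valid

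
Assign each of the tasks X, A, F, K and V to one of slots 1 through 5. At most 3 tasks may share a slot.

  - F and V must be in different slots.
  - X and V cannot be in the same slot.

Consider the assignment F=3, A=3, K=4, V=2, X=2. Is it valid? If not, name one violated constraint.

F and V must be in different slots — holds.
At most 3 tasks may share a slot — holds.
X and V cannot be in the same slot — violated.

No — it violates: X and V cannot be in the same slot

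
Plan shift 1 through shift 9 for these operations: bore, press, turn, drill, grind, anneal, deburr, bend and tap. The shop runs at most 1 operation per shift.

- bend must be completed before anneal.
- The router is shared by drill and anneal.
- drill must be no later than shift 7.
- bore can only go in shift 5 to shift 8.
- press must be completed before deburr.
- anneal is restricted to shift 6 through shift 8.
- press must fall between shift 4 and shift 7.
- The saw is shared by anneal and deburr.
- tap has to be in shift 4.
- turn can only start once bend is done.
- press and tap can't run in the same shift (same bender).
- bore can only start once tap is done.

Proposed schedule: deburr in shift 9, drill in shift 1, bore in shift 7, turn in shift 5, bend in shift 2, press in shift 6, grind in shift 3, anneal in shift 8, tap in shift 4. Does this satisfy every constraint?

The saw is shared by anneal and deburr — holds.
tap has to be in shift 4 — holds.
turn can only start once bend is done — holds.
bore can only start once tap is done — holds.
The router is shared by drill and anneal — holds.
anneal is restricted to shift 6 through shift 8 — holds.
press must fall between shift 4 and shift 7 — holds.
The shop runs at most 1 operation per shift — holds.
bore can only go in shift 5 to shift 8 — holds.
drill must be no later than shift 7 — holds.
press must be completed before deburr — holds.
press and tap can't run in the same shift (same bender) — holds.
bend must be completed before anneal — holds.

Yes, all constraints hold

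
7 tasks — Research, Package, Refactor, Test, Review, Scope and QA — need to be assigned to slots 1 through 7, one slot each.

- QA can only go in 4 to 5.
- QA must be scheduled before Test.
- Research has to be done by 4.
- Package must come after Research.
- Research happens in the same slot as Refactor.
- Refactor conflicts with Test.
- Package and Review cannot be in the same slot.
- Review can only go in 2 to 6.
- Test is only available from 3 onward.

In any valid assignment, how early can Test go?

5

Test is available from 3; precedence pushes Test to at least 5.
Test at 5 is achievable: Review -> 2, Scope -> 1, Test -> 5, Refactor -> 1, QA -> 4, Package -> 3, Research -> 1.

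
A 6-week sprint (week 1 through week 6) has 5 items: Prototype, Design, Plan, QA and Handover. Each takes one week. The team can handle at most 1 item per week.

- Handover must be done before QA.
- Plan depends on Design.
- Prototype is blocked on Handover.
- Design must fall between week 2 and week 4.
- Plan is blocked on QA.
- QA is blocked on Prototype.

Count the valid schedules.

15

Splitting on Prototype: it can be week 2 (6), week 3 (5), week 4 (4). Listing each branch's schedules as (Design, Plan, QA, Handover) by week number:
Prototype=week 2: (3,5,4,1) (3,6,4,1) (3,6,5,1) (4,5,3,1) (4,6,3,1) (4,6,5,1) — 6.
Prototype=week 3: (2,5,4,1) (2,6,4,1) (2,6,5,1) (4,6,5,1) (4,6,5,2) — 5.
Prototype=week 4: (2,6,5,1) (2,6,5,3) (3,6,5,1) (3,6,5,2) — 4.
Summing: 6 + 5 + 4 = 15.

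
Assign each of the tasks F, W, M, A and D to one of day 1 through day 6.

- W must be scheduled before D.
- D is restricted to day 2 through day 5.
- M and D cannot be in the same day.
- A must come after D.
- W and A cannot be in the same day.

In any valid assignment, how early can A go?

day 3

Precedence pushes A to at least day 3.
A at day 3 is achievable: D in day 2, M in day 1, A in day 3, F in day 1, W in day 1.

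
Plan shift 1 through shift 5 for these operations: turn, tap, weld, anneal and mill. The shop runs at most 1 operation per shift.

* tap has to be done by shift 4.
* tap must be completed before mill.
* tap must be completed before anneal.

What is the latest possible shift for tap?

shift 3

Tap's own window allows nothing later than shift 4.
tap at shift 3 is achievable: mill -> shift 5; anneal -> shift 4; tap -> shift 3; weld -> shift 2; turn -> shift 1.
Nothing later works — the capacity limit rule out every shift after shift 3.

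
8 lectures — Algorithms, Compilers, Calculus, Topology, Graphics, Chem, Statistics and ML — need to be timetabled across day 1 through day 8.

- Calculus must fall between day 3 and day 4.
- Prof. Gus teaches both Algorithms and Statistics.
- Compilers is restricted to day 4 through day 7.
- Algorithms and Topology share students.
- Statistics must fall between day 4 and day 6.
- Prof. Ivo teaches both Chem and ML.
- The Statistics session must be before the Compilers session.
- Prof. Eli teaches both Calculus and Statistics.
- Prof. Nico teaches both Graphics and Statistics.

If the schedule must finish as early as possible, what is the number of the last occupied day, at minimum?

The precedence chain requires at least 2 distinct days.
Propagating the time windows through the other constraints, Compilers can't land before day 5, so the schedule must run through at least day 5.
5 works (last occupied day: day 5): for example Graphics in day 1, ML in day 2, Calculus in day 3, Algorithms in day 1, Topology in day 2, Compilers in day 5, Statistics in day 4, Chem in day 1.

5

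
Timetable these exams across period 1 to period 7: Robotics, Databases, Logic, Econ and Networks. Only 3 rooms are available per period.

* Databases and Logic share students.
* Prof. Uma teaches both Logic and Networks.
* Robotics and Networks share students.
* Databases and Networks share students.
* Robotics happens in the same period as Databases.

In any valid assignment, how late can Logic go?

period 7

Logic at period 7 is achievable: Robotics -> period 1; Econ -> period 1; Networks -> period 2; Logic -> period 7; Databases -> period 1.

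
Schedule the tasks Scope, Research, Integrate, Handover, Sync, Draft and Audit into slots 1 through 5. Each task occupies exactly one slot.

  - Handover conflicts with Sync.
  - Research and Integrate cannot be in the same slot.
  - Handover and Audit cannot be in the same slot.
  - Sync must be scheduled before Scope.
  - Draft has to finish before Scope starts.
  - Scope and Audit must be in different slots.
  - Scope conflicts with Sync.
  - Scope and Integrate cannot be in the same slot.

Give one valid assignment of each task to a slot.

Draft=1; Sync=1; Handover=2; Scope=2; Integrate=3; Research=1; Audit=1

Checking: Sync(1) before Scope(2); Draft(1) before Scope(2); Scope(2) != Sync(1); Scope(2) != Integrate(3); Scope(2) != Audit(1); Research(1) != Integrate(3); Handover(2) != Audit(1); Handover(2) != Sync(1).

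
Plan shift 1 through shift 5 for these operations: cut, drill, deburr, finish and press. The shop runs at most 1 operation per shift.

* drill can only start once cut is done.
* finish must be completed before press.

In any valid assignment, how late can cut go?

shift 4

Downstream work caps cut at shift 4.
cut at shift 4 is achievable: deburr in shift 3, finish in shift 1, press in shift 2, cut in shift 4, drill in shift 5.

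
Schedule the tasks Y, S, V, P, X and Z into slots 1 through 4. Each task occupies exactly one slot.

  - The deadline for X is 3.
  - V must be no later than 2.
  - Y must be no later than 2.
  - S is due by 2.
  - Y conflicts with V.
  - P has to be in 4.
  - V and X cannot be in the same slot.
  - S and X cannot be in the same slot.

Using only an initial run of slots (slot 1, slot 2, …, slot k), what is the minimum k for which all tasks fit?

P can't be placed before 4, so the schedule must run through at least slot 4.
4 works (last occupied slot: 4): for example Z -> 1; V -> 2; X -> 3; Y -> 1; S -> 1; P -> 4.

4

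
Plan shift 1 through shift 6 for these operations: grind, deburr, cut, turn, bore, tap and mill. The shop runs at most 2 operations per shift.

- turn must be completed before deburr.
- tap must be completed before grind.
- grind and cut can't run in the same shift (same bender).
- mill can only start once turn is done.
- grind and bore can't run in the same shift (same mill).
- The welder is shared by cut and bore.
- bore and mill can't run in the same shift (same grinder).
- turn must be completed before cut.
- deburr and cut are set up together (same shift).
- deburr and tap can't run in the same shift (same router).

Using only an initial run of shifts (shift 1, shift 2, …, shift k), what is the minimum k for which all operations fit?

4 shifts

The precedence chain requires at least 2 distinct shifts.
With at most 2 per shift and 7 operations, at least 4 shifts are needed.
4 works (last occupied shift: shift 4): for example grind -> shift 2; bore -> shift 4; turn -> shift 1; cut -> shift 3; deburr -> shift 3; tap -> shift 1; mill -> shift 2.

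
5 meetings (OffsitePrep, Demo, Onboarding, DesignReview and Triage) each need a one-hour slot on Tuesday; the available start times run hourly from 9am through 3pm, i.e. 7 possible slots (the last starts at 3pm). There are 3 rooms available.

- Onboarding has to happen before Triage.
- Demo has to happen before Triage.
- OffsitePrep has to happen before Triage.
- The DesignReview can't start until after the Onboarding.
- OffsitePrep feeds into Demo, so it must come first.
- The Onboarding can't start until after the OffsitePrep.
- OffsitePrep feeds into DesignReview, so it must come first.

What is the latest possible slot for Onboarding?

Precedence pushes Onboarding to at least 10am; downstream work caps Onboarding at 2pm.
Onboarding at 2pm is achievable: Triage -> 3pm; DesignReview -> 3pm; OffsitePrep -> 9am; Demo -> 10am; Onboarding -> 2pm.

2pm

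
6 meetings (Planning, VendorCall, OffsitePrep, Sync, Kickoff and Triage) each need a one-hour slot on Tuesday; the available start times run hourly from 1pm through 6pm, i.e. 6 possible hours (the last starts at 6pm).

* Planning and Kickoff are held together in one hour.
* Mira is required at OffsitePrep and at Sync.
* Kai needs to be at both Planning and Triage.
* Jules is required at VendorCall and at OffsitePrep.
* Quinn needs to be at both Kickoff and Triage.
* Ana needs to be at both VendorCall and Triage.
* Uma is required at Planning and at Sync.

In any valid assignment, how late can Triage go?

6pm

Triage at 6pm is achievable: Planning in 1pm; OffsitePrep in 2pm; Kickoff in 1pm; Triage in 6pm; VendorCall in 1pm; Sync in 3pm.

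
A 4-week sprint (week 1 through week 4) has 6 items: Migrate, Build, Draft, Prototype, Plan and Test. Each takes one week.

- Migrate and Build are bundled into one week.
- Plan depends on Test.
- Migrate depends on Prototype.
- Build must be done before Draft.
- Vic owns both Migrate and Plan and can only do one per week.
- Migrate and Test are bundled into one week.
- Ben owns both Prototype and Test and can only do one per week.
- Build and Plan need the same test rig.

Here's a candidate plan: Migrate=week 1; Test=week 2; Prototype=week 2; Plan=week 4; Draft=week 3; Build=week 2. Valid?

Build must be done before Draft — holds.
Migrate and Build are bundled into one week — violated.
Vic owns both Migrate and Plan and can only do one per week — holds.
Migrate depends on Prototype — violated.
Ben owns both Prototype and Test and can only do one per week — violated.
Migrate and Test are bundled into one week — violated.
Plan depends on Test — holds.
Build and Plan need the same test rig — holds.

No — it violates: Migrate depends on Prototype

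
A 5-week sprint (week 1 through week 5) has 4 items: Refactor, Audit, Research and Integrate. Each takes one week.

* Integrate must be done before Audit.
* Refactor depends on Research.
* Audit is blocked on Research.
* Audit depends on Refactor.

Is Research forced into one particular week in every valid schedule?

No

Research can be week 1 (e.g. Refactor in week 2; Audit in week 3; Integrate in week 1; Research in week 1) or week 2 (e.g. Integrate in week 1, Refactor in week 3, Audit in week 4, Research in week 2).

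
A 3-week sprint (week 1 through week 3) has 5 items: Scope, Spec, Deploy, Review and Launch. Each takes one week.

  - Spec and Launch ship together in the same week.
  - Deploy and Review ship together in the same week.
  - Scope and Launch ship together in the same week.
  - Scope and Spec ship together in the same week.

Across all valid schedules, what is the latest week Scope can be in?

week 3

Scope at week 3 is achievable: Launch=week 3, Scope=week 3, Deploy=week 1, Spec=week 3, Review=week 1.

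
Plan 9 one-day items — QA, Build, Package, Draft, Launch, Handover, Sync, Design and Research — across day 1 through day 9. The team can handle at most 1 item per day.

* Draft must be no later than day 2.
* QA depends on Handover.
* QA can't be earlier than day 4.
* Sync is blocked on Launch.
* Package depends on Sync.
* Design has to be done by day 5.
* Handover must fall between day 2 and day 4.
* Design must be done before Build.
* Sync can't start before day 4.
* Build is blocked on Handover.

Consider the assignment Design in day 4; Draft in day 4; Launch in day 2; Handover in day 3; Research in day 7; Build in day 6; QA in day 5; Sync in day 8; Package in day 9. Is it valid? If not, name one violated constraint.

No — it violates: Draft must be no later than day 2

Package depends on Sync — holds.
Draft must be no later than day 2 — violated.
The team can handle at most 1 item per day — violated.
Sync is blocked on Launch — holds.
Sync can't start before day 4 — holds.
Design has to be done by day 5 — holds.
Design must be done before Build — holds.
QA depends on Handover — holds.
QA can't be earlier than day 4 — holds.
Build is blocked on Handover — holds.
Handover must fall between day 2 and day 4 — holds.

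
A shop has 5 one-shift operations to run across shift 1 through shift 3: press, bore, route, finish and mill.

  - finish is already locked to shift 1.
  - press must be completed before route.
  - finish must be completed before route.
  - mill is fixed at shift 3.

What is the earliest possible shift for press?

shift 1

Downstream work caps press at shift 2.
press at shift 1 is achievable: route=shift 2; mill=shift 3; press=shift 1; finish=shift 1; bore=shift 1.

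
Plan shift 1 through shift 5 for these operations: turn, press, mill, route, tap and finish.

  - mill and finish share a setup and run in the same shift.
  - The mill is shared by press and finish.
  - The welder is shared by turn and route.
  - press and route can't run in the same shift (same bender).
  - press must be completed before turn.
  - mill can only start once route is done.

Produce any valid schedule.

tap in shift 1, finish in shift 4, turn in shift 2, mill in shift 4, press in shift 1, route in shift 3

Checking: route(shift 3) before mill(shift 4); press(shift 1) before turn(shift 2); press(shift 1) != finish(shift 4); press(shift 1) != route(shift 3); turn(shift 2) != route(shift 3); mill = finish = shift 4.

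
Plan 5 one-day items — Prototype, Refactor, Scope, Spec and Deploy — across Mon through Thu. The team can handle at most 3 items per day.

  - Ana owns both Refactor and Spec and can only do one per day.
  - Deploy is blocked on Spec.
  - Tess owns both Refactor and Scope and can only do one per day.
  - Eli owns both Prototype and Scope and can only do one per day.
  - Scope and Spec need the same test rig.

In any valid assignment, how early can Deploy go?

Tue

Precedence pushes Deploy to at least Tue.
Deploy at Tue is achievable: Refactor -> Tue, Spec -> Mon, Prototype -> Mon, Scope -> Wed, Deploy -> Tue.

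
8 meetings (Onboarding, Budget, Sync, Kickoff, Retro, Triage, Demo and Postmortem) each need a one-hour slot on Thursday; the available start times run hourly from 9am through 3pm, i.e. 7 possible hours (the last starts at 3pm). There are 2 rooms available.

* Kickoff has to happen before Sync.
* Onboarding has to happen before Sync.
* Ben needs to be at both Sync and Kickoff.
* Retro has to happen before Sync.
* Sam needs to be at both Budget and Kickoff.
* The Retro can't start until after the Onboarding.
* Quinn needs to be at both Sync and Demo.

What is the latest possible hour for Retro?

Precedence pushes Retro to at least 10am; downstream work caps Retro at 2pm.
Retro at 2pm is achievable: Onboarding -> 9am, Budget -> 10am, Triage -> 10am, Sync -> 3pm, Postmortem -> 11am, Demo -> 11am, Kickoff -> 9am, Retro -> 2pm.

2pm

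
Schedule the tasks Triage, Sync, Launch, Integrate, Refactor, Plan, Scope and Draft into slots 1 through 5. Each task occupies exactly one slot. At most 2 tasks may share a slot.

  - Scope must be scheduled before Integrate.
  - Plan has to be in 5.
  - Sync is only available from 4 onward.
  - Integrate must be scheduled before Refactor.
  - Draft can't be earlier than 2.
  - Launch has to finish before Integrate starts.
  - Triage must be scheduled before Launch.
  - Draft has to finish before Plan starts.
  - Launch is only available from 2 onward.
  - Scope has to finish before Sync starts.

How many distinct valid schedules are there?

27

Splitting on Triage: it can be 1 (23), 2 (4). Listing each branch's schedules as (Sync, Launch, Integrate, Refactor, Plan, Scope, Draft):
Triage=1: (4,2,3,4,5,1,2) (4,2,3,4,5,1,3) (4,2,3,4,5,2,3) (4,2,3,5,5,1,2) (4,2,3,5,5,1,3) (4,2,3,5,5,1,4) (4,2,3,5,5,2,3) (4,2,3,5,5,2,4) (4,2,4,5,5,1,2) (4,2,4,5,5,1,3) (4,2,4,5,5,2,3) (4,2,4,5,5,3,2) (4,2,4,5,5,3,3) (4,3,4,5,5,1,2) (4,3,4,5,5,1,3) (4,3,4,5,5,2,2) (4,3,4,5,5,2,3) (4,3,4,5,5,3,2) (5,2,3,4,5,1,2) (5,2,3,4,5,1,3) (5,2,3,4,5,1,4) (5,2,3,4,5,2,3) (5,2,3,4,5,2,4) — 23.
Triage=2: (4,3,4,5,5,1,2) (4,3,4,5,5,1,3) (4,3,4,5,5,2,3) (4,3,4,5,5,3,2) — 4.
Summing: 23 + 4 = 27.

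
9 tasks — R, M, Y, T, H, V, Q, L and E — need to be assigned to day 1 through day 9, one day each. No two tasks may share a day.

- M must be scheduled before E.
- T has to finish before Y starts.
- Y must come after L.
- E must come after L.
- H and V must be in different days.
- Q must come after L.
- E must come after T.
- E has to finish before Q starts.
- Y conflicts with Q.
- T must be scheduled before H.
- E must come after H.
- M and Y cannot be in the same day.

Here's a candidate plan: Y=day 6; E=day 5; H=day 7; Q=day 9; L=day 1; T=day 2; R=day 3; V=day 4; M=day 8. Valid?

No. M must be scheduled before E is not satisfied.

Y conflicts with Q — holds.
E must come after H — violated.
E must come after L — holds.
Y must come after L — holds.
T must be scheduled before H — holds.
M must be scheduled before E — violated.
E has to finish before Q starts — holds.
Q must come after L — holds.
M and Y cannot be in the same day — holds.
No two tasks may share a day — holds.
E must come after T — holds.
T has to finish before Y starts — holds.
H and V must be in different days — holds.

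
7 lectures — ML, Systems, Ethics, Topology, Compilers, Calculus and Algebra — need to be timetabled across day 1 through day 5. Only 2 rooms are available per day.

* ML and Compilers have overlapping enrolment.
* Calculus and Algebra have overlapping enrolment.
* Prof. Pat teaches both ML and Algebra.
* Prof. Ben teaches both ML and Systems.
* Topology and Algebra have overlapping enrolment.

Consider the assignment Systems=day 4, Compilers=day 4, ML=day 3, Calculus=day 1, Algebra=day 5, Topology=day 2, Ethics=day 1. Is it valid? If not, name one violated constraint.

Valid

Calculus and Algebra have overlapping enrolment — holds.
Prof. Pat teaches both ML and Algebra — holds.
Topology and Algebra have overlapping enrolment — holds.
ML and Compilers have overlapping enrolment — holds.
Only 2 rooms are available per day — holds.
Prof. Ben teaches both ML and Systems — holds.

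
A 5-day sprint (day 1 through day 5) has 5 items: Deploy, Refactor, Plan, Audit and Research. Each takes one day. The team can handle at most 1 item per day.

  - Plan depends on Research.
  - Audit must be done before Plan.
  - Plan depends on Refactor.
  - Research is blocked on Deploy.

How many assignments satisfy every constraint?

12

Splitting on Deploy: it can be day 1 (6), day 2 (4), day 3 (2). Listing each branch's schedules as (Refactor, Plan, Audit, Research) by day number:
Deploy=day 1: (2,5,3,4) (2,5,4,3) (3,5,2,4) (3,5,4,2) (4,5,2,3) (4,5,3,2) — 6.
Deploy=day 2: (1,5,3,4) (1,5,4,3) (3,5,1,4) (4,5,1,3) — 4.
Deploy=day 3: (1,5,2,4) (2,5,1,4) — 2.
Summing: 6 + 4 + 2 = 12.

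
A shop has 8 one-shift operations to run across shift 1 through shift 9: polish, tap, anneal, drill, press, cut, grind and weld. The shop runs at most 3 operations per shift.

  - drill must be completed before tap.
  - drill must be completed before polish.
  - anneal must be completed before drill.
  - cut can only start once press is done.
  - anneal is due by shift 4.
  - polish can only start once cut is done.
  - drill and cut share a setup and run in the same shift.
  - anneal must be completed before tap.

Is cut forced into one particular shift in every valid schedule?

No

cut can be shift 2 (e.g. tap=shift 3; weld=shift 2; drill=shift 2; cut=shift 2; press=shift 1; anneal=shift 1; polish=shift 3; grind=shift 1) or shift 3 (e.g. polish -> shift 4, anneal -> shift 1, cut -> shift 3, drill -> shift 3, tap -> shift 4, press -> shift 1, weld -> shift 2, grind -> shift 1).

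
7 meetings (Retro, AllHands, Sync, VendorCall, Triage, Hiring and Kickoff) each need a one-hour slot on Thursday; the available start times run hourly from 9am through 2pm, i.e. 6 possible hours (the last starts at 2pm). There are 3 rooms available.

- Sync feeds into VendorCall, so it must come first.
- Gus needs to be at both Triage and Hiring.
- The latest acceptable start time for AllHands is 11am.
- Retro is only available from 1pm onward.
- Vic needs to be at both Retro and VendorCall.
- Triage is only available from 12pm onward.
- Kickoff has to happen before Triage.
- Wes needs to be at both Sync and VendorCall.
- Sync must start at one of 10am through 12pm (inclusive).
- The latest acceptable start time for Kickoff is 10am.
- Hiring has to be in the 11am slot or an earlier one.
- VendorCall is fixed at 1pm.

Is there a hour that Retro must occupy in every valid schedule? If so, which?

Retro's window is 1pm–2pm.
VendorCall is fixed at 1pm, and Retro can't share a hour with VendorCall.
So Retro must be 2pm.

2pm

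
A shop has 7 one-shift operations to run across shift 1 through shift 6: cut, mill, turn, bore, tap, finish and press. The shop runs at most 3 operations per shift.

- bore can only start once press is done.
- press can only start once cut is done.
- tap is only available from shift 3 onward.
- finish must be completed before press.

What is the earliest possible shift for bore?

Precedence pushes bore to at least shift 3.
bore at shift 3 is achievable: finish in shift 1; press in shift 2; tap in shift 3; mill in shift 1; turn in shift 2; bore in shift 3; cut in shift 1.

shift 3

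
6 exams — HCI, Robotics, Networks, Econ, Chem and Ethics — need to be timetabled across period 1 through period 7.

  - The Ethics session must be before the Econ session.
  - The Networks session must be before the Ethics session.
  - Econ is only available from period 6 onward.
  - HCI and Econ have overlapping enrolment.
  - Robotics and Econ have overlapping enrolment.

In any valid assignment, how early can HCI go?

period 1

HCI at period 1 is achievable: Econ=period 6; Ethics=period 2; Networks=period 1; Chem=period 1; HCI=period 1; Robotics=period 1.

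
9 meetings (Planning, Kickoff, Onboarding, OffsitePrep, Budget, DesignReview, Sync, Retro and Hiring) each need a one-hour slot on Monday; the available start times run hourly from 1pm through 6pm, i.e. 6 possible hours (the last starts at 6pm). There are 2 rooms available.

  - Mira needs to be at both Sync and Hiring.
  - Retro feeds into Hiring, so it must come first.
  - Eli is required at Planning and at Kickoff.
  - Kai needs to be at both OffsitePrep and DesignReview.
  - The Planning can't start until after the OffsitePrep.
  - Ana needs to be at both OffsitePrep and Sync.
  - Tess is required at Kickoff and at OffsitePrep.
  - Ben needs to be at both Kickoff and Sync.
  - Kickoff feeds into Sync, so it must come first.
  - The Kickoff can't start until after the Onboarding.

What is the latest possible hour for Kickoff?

5pm

Precedence pushes Kickoff to at least 2pm; downstream work caps Kickoff at 5pm.
Kickoff at 5pm is achievable: Retro in 2pm, Onboarding in 1pm, Sync in 6pm, Budget in 3pm, OffsitePrep in 1pm, Planning in 2pm, Hiring in 3pm, DesignReview in 4pm, Kickoff in 5pm.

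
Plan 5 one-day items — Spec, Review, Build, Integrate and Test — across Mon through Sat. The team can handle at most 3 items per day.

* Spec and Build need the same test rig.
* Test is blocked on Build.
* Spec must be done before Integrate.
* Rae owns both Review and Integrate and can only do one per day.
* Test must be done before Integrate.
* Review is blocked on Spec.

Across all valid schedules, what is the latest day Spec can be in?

Downstream work caps Spec at Fri.
Spec at Thu is achievable: Build in Mon, Integrate in Fri, Review in Sat, Test in Tue, Spec in Thu.
Nothing later works — the conflict and capacity constraints rule out every day after Thu.

Thu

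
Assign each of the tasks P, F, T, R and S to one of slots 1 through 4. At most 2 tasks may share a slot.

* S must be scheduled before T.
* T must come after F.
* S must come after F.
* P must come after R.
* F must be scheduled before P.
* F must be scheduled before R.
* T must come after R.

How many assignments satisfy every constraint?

Splitting on P: it can be 3 (3), 4 (6). Listing each branch's schedules as (F, T, R, S):
P=3: (1,3,2,2) (1,4,2,2) (1,4,2,3) — 3.
P=4: (1,3,2,2) (1,4,2,2) (1,4,2,3) (1,4,3,2) (1,4,3,3) (2,4,3,3) — 6.
Summing: 3 + 6 = 9.

9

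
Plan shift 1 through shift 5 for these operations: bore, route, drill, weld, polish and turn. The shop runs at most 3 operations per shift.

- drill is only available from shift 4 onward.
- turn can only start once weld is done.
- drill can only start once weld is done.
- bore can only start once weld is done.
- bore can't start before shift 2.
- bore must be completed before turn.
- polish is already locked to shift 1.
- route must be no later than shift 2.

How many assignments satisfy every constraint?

40

Splitting on bore: it can be shift 2 (12), shift 3 (16), shift 4 (12). Listing each branch's schedules as (route, drill, weld, polish, turn) by shift number:
bore=shift 2: (1,4,1,1,3) (1,4,1,1,4) (1,4,1,1,5) (1,5,1,1,3) (1,5,1,1,4) (1,5,1,1,5) (2,4,1,1,3) (2,4,1,1,4) (2,4,1,1,5) (2,5,1,1,3) (2,5,1,1,4) (2,5,1,1,5) — 12.
bore=shift 3: (1,4,1,1,4) (1,4,1,1,5) (1,4,2,1,4) (1,4,2,1,5) (1,5,1,1,4) (1,5,1,1,5) (1,5,2,1,4) (1,5,2,1,5) (2,4,1,1,4) (2,4,1,1,5) (2,4,2,1,4) (2,4,2,1,5) (2,5,1,1,4) (2,5,1,1,5) (2,5,2,1,4) (2,5,2,1,5) — 16.
bore=shift 4: (1,4,1,1,5) (1,4,2,1,5) (1,4,3,1,5) (1,5,1,1,5) (1,5,2,1,5) (1,5,3,1,5) (2,4,1,1,5) (2,4,2,1,5) (2,4,3,1,5) (2,5,1,1,5) (2,5,2,1,5) (2,5,3,1,5) — 12.
Summing: 12 + 16 + 12 = 40.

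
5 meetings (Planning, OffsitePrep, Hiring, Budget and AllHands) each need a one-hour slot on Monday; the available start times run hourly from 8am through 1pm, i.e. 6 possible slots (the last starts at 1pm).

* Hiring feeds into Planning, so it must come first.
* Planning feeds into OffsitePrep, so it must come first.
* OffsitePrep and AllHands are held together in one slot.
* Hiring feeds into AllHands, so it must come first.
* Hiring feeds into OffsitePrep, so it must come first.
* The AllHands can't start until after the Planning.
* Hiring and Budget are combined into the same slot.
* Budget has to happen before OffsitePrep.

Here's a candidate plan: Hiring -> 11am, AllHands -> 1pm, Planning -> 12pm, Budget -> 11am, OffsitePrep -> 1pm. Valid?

OffsitePrep and AllHands are held together in one slot — holds.
Hiring feeds into OffsitePrep, so it must come first — holds.
Hiring feeds into Planning, so it must come first — holds.
Hiring feeds into AllHands, so it must come first — holds.
The AllHands can't start until after the Planning — holds.
Planning feeds into OffsitePrep, so it must come first — holds.
Budget has to happen before OffsitePrep — holds.
Hiring and Budget are combined into the same slot — holds.

Yes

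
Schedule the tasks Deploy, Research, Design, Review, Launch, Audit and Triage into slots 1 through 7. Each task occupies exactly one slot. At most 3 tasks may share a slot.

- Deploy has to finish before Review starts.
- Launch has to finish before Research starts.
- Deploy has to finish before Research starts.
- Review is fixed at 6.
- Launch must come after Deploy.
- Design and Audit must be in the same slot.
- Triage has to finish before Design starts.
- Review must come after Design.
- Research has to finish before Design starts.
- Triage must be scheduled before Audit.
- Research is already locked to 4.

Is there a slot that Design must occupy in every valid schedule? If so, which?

Research is fixed at 4 and must come before Design, so Design is at least 5.
Review is fixed at 6 and must come after Design, so Design is at most 5.
So Design must be 5.

5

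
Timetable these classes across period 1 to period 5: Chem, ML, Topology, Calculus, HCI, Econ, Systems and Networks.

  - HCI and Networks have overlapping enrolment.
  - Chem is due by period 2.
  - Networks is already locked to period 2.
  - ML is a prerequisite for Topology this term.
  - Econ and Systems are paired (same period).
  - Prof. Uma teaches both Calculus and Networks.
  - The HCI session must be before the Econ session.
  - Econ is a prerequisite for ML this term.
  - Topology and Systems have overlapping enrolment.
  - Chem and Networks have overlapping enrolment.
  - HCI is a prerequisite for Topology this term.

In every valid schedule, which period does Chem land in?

Chem's window is period 1–period 2.
Networks is fixed at period 2, and Chem can't share a period with Networks.
So Chem must be period 1.

period 1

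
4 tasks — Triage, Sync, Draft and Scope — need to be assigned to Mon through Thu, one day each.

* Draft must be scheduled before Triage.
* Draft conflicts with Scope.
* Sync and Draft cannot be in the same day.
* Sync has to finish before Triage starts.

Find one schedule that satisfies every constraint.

Triage -> Wed, Scope -> Mon, Draft -> Tue, Sync -> Mon

Checking: Sync(Mon) before Triage(Wed); Draft(Tue) before Triage(Wed); Sync(Mon) != Draft(Tue); Draft(Tue) != Scope(Mon).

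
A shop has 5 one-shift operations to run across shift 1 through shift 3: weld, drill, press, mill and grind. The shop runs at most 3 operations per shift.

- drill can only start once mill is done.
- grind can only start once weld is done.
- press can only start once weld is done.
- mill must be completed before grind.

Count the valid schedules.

13

Splitting on weld: it can be shift 1 (10), shift 2 (3). Listing each branch's schedules as (drill, press, mill, grind) by shift number:
weld=shift 1: (2,2,1,2) (2,2,1,3) (2,3,1,2) (2,3,1,3) (3,2,1,2) (3,2,1,3) (3,2,2,3) (3,3,1,2) (3,3,1,3) (3,3,2,3) — 10.
weld=shift 2: (2,3,1,3) (3,3,1,3) (3,3,2,3) — 3.
Summing: 10 + 3 = 13.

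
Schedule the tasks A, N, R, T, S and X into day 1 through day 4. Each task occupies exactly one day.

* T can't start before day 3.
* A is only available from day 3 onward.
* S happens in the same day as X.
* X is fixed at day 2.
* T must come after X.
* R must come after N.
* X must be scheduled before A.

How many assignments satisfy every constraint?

24

Splitting on A: it can be day 3 (12), day 4 (12). Listing each branch's schedules as (N, R, T, S, X) by day number:
A=day 3: (1,2,3,2,2) (1,2,4,2,2) (1,3,3,2,2) (1,3,4,2,2) (1,4,3,2,2) (1,4,4,2,2) (2,3,3,2,2) (2,3,4,2,2) (2,4,3,2,2) (2,4,4,2,2) (3,4,3,2,2) (3,4,4,2,2) — 12.
A=day 4: (1,2,3,2,2) (1,2,4,2,2) (1,3,3,2,2) (1,3,4,2,2) (1,4,3,2,2) (1,4,4,2,2) (2,3,3,2,2) (2,3,4,2,2) (2,4,3,2,2) (2,4,4,2,2) (3,4,3,2,2) (3,4,4,2,2) — 12.
Summing: 12 + 12 = 24.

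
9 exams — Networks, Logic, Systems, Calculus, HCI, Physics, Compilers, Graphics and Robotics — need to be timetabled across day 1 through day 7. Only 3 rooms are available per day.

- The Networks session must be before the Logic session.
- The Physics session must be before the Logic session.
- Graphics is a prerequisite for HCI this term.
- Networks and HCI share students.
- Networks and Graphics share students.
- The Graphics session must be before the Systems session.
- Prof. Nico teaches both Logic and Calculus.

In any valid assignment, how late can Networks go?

day 6

Downstream work caps Networks at day 6.
Networks at day 6 is achievable: Robotics=day 3, Calculus=day 1, HCI=day 2, Networks=day 6, Systems=day 2, Graphics=day 1, Physics=day 1, Logic=day 7, Compilers=day 2.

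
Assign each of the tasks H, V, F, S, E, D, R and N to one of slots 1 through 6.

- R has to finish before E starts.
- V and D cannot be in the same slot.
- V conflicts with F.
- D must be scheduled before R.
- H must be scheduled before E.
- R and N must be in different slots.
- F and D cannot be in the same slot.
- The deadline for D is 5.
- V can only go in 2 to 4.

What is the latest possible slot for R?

Precedence pushes R to at least 2; downstream work caps R at 5.
R at 5 is achievable: S in 1, D in 1, E in 6, H in 1, V in 2, N in 1, R in 5, F in 3.

5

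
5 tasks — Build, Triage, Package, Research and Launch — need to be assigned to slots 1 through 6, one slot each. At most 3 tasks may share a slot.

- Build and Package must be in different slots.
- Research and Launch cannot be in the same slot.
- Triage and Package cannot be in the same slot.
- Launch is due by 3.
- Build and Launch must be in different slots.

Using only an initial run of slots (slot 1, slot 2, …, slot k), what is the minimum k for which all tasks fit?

With at most 3 per slot and 5 tasks, at least 2 slots are needed.
2 works (last occupied slot: 2): for example Package in 2; Triage in 1; Launch in 2; Build in 1; Research in 1.

2 slots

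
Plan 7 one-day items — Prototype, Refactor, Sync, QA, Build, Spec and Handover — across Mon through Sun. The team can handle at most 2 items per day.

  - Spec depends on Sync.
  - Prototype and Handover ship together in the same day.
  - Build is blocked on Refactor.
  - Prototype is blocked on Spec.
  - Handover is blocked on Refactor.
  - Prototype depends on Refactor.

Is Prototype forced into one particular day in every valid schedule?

Prototype can be Wed (e.g. Spec in Tue, Prototype in Wed, Handover in Wed, Sync in Mon, Build in Tue, Refactor in Mon, QA in Thu) or Thu (e.g. Build -> Tue, Spec -> Tue, Refactor -> Mon, Prototype -> Thu, QA -> Wed, Handover -> Thu, Sync -> Mon).

No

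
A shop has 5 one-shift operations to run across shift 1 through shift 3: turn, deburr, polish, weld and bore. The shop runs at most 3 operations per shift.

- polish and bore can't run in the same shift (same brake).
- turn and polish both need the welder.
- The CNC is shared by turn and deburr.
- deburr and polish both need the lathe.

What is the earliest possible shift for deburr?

deburr at shift 1 is achievable: bore in shift 1, weld in shift 1, deburr in shift 1, turn in shift 2, polish in shift 3.

shift 1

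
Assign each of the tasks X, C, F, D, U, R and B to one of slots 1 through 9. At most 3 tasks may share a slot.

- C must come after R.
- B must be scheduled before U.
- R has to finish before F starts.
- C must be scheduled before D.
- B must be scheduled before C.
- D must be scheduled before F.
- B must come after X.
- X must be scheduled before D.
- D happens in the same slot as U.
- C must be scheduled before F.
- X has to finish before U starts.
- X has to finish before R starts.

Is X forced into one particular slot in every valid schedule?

X can be 1 (e.g. D in 4, C in 3, F in 5, X in 1, B in 2, R in 2, U in 4) or 2 (e.g. C=4, B=3, F=6, X=2, U=5, D=5, R=3).

No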